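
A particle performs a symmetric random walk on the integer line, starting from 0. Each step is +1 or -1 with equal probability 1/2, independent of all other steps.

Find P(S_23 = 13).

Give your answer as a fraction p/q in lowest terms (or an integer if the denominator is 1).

Answer: 33649/8388608

Derivation:
To reach position 13 after 23 steps: need 18 steps of +1 and 5 of -1.
Favorable paths: C(23,18) = 33649
Total paths: 2^23 = 8388608
P = 33649/8388608 = 33649/8388608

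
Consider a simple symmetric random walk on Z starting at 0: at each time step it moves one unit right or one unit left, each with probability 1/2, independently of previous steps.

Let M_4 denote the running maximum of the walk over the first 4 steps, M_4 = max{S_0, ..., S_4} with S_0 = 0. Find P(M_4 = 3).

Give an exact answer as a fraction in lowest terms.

Answer: 1/16

Derivation:
Let M_4 = max(S_0,...,S_4). Use the reflection principle: for j ≥ 1, #{paths with M_4 ≥ j} = #{S_4 ≥ j} + #{S_4 ≥ j+1}.
By reflection, #{M_4 ≥ 3} = #{S_4 ≥ 3} + #{S_4 ≥ 4} = 1 + 1 = 2.
#{M_4 ≥ 4} = #{S_4 ≥ 4} + #{S_4 ≥ 5} = 1 + 0 = 1.
#{M_4 = 3} = 2 - 1 = 1.
P(M_4 = 3) = 1/16 = 1/16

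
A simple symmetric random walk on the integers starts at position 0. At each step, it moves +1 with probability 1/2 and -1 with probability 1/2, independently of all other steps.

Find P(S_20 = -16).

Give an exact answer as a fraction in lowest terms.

Answer: 95/524288

Derivation:
To reach position -16 after 20 steps: need 2 steps of +1 and 18 of -1.
Favorable paths: C(20,2) = 190
Total paths: 2^20 = 1048576
P = 190/1048576 = 95/524288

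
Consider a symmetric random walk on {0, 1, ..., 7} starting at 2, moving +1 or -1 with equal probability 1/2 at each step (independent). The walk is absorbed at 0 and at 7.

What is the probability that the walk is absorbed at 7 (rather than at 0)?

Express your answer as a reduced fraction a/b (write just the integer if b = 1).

Answer: 2/7

Derivation:
Symmetric walk (p = 1/2): the harmonic-function argument gives P(hit 7 before 0 | start at 2) = a/N.
P = 2/7 = 2/7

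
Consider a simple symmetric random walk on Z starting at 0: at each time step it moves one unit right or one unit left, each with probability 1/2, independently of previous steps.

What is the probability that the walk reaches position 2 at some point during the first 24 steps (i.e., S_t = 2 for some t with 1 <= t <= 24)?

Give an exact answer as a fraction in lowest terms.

Count via complement. Let g(t,s) = #length-t paths at position s with S_1..S_t all ≠ 2.
g(t,s) = g(t-1,s-1) + g(t-1,s+1) for s ≠ 2; g(t,2) = 0.
t=0: g(0,0)=1
t=1: g(1,-1)=1 g(1,1)=1
t=2: g(2,-2)=1 g(2,0)=2
t=3: g(3,-3)=1 g(3,-1)=3 g(3,1)=2
t=4: g(4,-4)=1 g(4,-2)=4 g(4,0)=5
t=5: g(5,-5)=1 g(5,-3)=5 g(5,-1)=9 g(5,1)=5
t=6: g(6,-6)=1 g(6,-4)=6 g(6,-2)=14 g(6,0)=14
t=7: g(7,-7)=1 g(7,-5)=7 g(7,-3)=20 g(7,-1)=28 g(7,1)=14
t=8: g(8,-8)=1 g(8,-6)=8 g(8,-4)=27 g(8,-2)=48 g(8,0)=42
t=9: g(9,-9)=1 g(9,-7)=9 g(9,-5)=35 g(9,-3)=75 g(9,-1)=90 g(9,1)=42
t=10: g(10,-10)=1 g(10,-8)=10 g(10,-6)=44 g(10,-4)=110 g(10,-2)=165 g(10,0)=132
t=11: g(11,-11)=1 g(11,-9)=11 g(11,-7)=54 g(11,-5)=154 g(11,-3)=275 g(11,-1)=297 g(11,1)=132
t=12: g(12,-12)=1 g(12,-10)=12 g(12,-8)=65 g(12,-6)=208 g(12,-4)=429 g(12,-2)=572 g(12,0)=429
t=13: g(13,-13)=1 g(13,-11)=13 g(13,-9)=77 g(13,-7)=273 g(13,-5)=637 g(13,-3)=1001 g(13,-1)=1001 g(13,1)=429
t=14: g(14,-14)=1 g(14,-12)=14 g(14,-10)=90 g(14,-8)=350 g(14,-6)=910 g(14,-4)=1638 g(14,-2)=2002 g(14,0)=1430
t=15: g(15,-15)=1 g(15,-13)=15 g(15,-11)=104 g(15,-9)=440 g(15,-7)=1260 g(15,-5)=2548 g(15,-3)=3640 g(15,-1)=3432 g(15,1)=1430
t=16: g(16,-16)=1 g(16,-14)=16 g(16,-12)=119 g(16,-10)=544 g(16,-8)=1700 g(16,-6)=3808 g(16,-4)=6188 g(16,-2)=7072 g(16,0)=4862
t=17: g(17,-17)=1 g(17,-15)=17 g(17,-13)=135 g(17,-11)=663 g(17,-9)=2244 g(17,-7)=5508 g(17,-5)=9996 g(17,-3)=13260 g(17,-1)=11934 g(17,1)=4862
t=18: g(18,-18)=1 g(18,-16)=18 g(18,-14)=152 g(18,-12)=798 g(18,-10)=2907 g(18,-8)=7752 g(18,-6)=15504 g(18,-4)=23256 g(18,-2)=25194 g(18,0)=16796
t=19: g(19,-19)=1 g(19,-17)=19 g(19,-15)=170 g(19,-13)=950 g(19,-11)=3705 g(19,-9)=10659 g(19,-7)=23256 g(19,-5)=38760 g(19,-3)=48450 g(19,-1)=41990 g(19,1)=16796
t=20: g(20,-20)=1 g(20,-18)=20 g(20,-16)=189 g(20,-14)=1120 g(20,-12)=4655 g(20,-10)=14364 g(20,-8)=33915 g(20,-6)=62016 g(20,-4)=87210 g(20,-2)=90440 g(20,0)=58786
t=21: g(21,-21)=1 g(21,-19)=21 g(21,-17)=209 g(21,-15)=1309 g(21,-13)=5775 g(21,-11)=19019 g(21,-9)=48279 g(21,-7)=95931 g(21,-5)=149226 g(21,-3)=177650 g(21,-1)=149226 g(21,1)=58786
t=22: g(22,-22)=1 g(22,-20)=22 g(22,-18)=230 g(22,-16)=1518 g(22,-14)=7084 g(22,-12)=24794 g(22,-10)=67298 g(22,-8)=144210 g(22,-6)=245157 g(22,-4)=326876 g(22,-2)=326876 g(22,0)=208012
t=23: g(23,-23)=1 g(23,-21)=23 g(23,-19)=252 g(23,-17)=1748 g(23,-15)=8602 g(23,-13)=31878 g(23,-11)=92092 g(23,-9)=211508 g(23,-7)=389367 g(23,-5)=572033 g(23,-3)=653752 g(23,-1)=534888 g(23,1)=208012
t=24: g(24,-24)=1 g(24,-22)=24 g(24,-20)=275 g(24,-18)=2000 g(24,-16)=10350 g(24,-14)=40480 g(24,-12)=123970 g(24,-10)=303600 g(24,-8)=600875 g(24,-6)=961400 g(24,-4)=1225785 g(24,-2)=1188640 g(24,0)=742900
Paths never hitting 2: Σ_s g(24,s) = 5200300
Paths hitting 2: 2^24 - 5200300 = 11576916
P = 11576916/16777216 = 2894229/4194304

Answer: 2894229/4194304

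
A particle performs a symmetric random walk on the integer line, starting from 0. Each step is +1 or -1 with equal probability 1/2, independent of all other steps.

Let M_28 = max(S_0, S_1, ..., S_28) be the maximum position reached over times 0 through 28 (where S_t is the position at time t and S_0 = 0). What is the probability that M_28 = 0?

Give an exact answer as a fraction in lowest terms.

Let M_28 = max(S_0,...,S_28). Use the reflection principle: for j ≥ 1, #{paths with M_28 ≥ j} = #{S_28 ≥ j} + #{S_28 ≥ j+1}.
P(M_28 ≥ 0) = 1 since S_0 = 0, so #{M_28 ≥ 0} = 268435456.
#{M_28 ≥ 1} = #{S_28 ≥ 1} + #{S_28 ≥ 2} = 114159428 + 114159428 = 228318856.
#{M_28 = 0} = 268435456 - 228318856 = 40116600.
P(M_28 = 0) = 40116600/268435456 = 5014575/33554432

Answer: 5014575/33554432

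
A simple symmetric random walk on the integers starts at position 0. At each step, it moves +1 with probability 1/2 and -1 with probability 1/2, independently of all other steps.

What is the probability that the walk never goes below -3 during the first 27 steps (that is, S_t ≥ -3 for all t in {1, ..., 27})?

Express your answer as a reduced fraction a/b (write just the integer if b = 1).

Answer: 2340135/4194304

Derivation:
Let f(t,s) = #length-t paths at position s with S_1..S_t all ≥ -3.
f(t,s) = f(t-1,s-1) + f(t-1,s+1) for s ≥ -3; f(t,s) = 0 for s < -3.
t=0: f(0,0)=1
t=1: f(1,-1)=1 f(1,1)=1
t=2: f(2,-2)=1 f(2,0)=2 f(2,2)=1
t=3: f(3,-3)=1 f(3,-1)=3 f(3,1)=3 f(3,3)=1
t=4: f(4,-2)=4 f(4,0)=6 f(4,2)=4 f(4,4)=1
t=5: f(5,-3)=4 f(5,-1)=10 f(5,1)=10 f(5,3)=5 f(5,5)=1
t=6: f(6,-2)=14 f(6,0)=20 f(6,2)=15 f(6,4)=6 f(6,6)=1
t=7: f(7,-3)=14 f(7,-1)=34 f(7,1)=35 f(7,3)=21 f(7,5)=7 f(7,7)=1
t=8: f(8,-2)=48 f(8,0)=69 f(8,2)=56 f(8,4)=28 f(8,6)=8 f(8,8)=1
t=9: f(9,-3)=48 f(9,-1)=117 f(9,1)=125 f(9,3)=84 f(9,5)=36 f(9,7)=9 f(9,9)=1
t=10: f(10,-2)=165 f(10,0)=242 f(10,2)=209 f(10,4)=120 f(10,6)=45 f(10,8)=10 f(10,10)=1
t=11: f(11,-3)=165 f(11,-1)=407 f(11,1)=451 f(11,3)=329 f(11,5)=165 f(11,7)=55 f(11,9)=11 f(11,11)=1
t=12: f(12,-2)=572 f(12,0)=858 f(12,2)=780 f(12,4)=494 f(12,6)=220 f(12,8)=66 f(12,10)=12 f(12,12)=1
t=13: f(13,-3)=572 f(13,-1)=1430 f(13,1)=1638 f(13,3)=1274 f(13,5)=714 f(13,7)=286 f(13,9)=78 f(13,11)=13 f(13,13)=1
t=14: f(14,-2)=2002 f(14,0)=3068 f(14,2)=2912 f(14,4)=1988 f(14,6)=1000 f(14,8)=364 f(14,10)=91 f(14,12)=14 f(14,14)=1
t=15: f(15,-3)=2002 f(15,-1)=5070 f(15,1)=5980 f(15,3)=4900 f(15,5)=2988 f(15,7)=1364 f(15,9)=455 f(15,11)=105 f(15,13)=15 f(15,15)=1
t=16: f(16,-2)=7072 f(16,0)=11050 f(16,2)=10880 f(16,4)=7888 f(16,6)=4352 f(16,8)=1819 f(16,10)=560 f(16,12)=120 f(16,14)=16 f(16,16)=1
t=17: f(17,-3)=7072 f(17,-1)=18122 f(17,1)=21930 f(17,3)=18768 f(17,5)=12240 f(17,7)=6171 f(17,9)=2379 f(17,11)=680 f(17,13)=136 f(17,15)=17 f(17,17)=1
t=18: f(18,-2)=25194 f(18,0)=40052 f(18,2)=40698 f(18,4)=31008 f(18,6)=18411 f(18,8)=8550 f(18,10)=3059 f(18,12)=816 f(18,14)=153 f(18,16)=18 f(18,18)=1
t=19: f(19,-3)=25194 f(19,-1)=65246 f(19,1)=80750 f(19,3)=71706 f(19,5)=49419 f(19,7)=26961 f(19,9)=11609 f(19,11)=3875 f(19,13)=969 f(19,15)=171 f(19,17)=19 f(19,19)=1
t=20: f(20,-2)=90440 f(20,0)=145996 f(20,2)=152456 f(20,4)=121125 f(20,6)=76380 f(20,8)=38570 f(20,10)=15484 f(20,12)=4844 f(20,14)=1140 f(20,16)=190 f(20,18)=20 f(20,20)=1
t=21: f(21,-3)=90440 f(21,-1)=236436 f(21,1)=298452 f(21,3)=273581 f(21,5)=197505 f(21,7)=114950 f(21,9)=54054 f(21,11)=20328 f(21,13)=5984 f(21,15)=1330 f(21,17)=210 f(21,19)=21 f(21,21)=1
t=22: f(22,-2)=326876 f(22,0)=534888 f(22,2)=572033 f(22,4)=471086 f(22,6)=312455 f(22,8)=169004 f(22,10)=74382 f(22,12)=26312 f(22,14)=7314 f(22,16)=1540 f(22,18)=231 f(22,20)=22 f(22,22)=1
t=23: f(23,-3)=326876 f(23,-1)=861764 f(23,1)=1106921 f(23,3)=1043119 f(23,5)=783541 f(23,7)=481459 f(23,9)=243386 f(23,11)=100694 f(23,13)=33626 f(23,15)=8854 f(23,17)=1771 f(23,19)=253 f(23,21)=23 f(23,23)=1
t=24: f(24,-2)=1188640 f(24,0)=1968685 f(24,2)=2150040 f(24,4)=1826660 f(24,6)=1265000 f(24,8)=724845 f(24,10)=344080 f(24,12)=134320 f(24,14)=42480 f(24,16)=10625 f(24,18)=2024 f(24,20)=276 f(24,22)=24 f(24,24)=1
t=25: f(25,-3)=1188640 f(25,-1)=3157325 f(25,1)=4118725 f(25,3)=3976700 f(25,5)=3091660 f(25,7)=1989845 f(25,9)=1068925 f(25,11)=478400 f(25,13)=176800 f(25,15)=53105 f(25,17)=12649 f(25,19)=2300 f(25,21)=300 f(25,23)=25 f(25,25)=1
t=26: f(26,-2)=4345965 f(26,0)=7276050 f(26,2)=8095425 f(26,4)=7068360 f(26,6)=5081505 f(26,8)=3058770 f(26,10)=1547325 f(26,12)=655200 f(26,14)=229905 f(26,16)=65754 f(26,18)=14949 f(26,20)=2600 f(26,22)=325 f(26,24)=26 f(26,26)=1
t=27: f(27,-3)=4345965 f(27,-1)=11622015 f(27,1)=15371475 f(27,3)=15163785 f(27,5)=12149865 f(27,7)=8140275 f(27,9)=4606095 f(27,11)=2202525 f(27,13)=885105 f(27,15)=295659 f(27,17)=80703 f(27,19)=17549 f(27,21)=2925 f(27,23)=351 f(27,25)=27 f(27,27)=1
Σ_s f(27,s) = 74884320
P = 74884320/134217728 = 2340135/4194304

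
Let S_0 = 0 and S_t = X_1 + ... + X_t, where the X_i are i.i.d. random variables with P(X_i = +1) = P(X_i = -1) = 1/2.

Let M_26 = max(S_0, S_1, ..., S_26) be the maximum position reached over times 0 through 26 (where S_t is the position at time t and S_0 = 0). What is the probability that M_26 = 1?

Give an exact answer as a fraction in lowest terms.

Answer: 2414425/16777216

Derivation:
Let M_26 = max(S_0,...,S_26). Use the reflection principle: for j ≥ 1, #{paths with M_26 ≥ j} = #{S_26 ≥ j} + #{S_26 ≥ j+1}.
By reflection, #{M_26 ≥ 1} = #{S_26 ≥ 1} + #{S_26 ≥ 2} = 28354132 + 28354132 = 56708264.
#{M_26 ≥ 2} = #{S_26 ≥ 2} + #{S_26 ≥ 3} = 28354132 + 18696432 = 47050564.
#{M_26 = 1} = 56708264 - 47050564 = 9657700.
P(M_26 = 1) = 9657700/67108864 = 2414425/16777216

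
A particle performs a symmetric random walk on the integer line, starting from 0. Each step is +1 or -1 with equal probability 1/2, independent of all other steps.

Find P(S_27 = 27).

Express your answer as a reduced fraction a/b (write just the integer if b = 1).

Answer: 1/134217728

Derivation:
To reach position 27 after 27 steps: need 27 steps of +1 and 0 of -1.
Favorable paths: C(27,27) = 1
Total paths: 2^27 = 134217728
P = 1/134217728 = 1/134217728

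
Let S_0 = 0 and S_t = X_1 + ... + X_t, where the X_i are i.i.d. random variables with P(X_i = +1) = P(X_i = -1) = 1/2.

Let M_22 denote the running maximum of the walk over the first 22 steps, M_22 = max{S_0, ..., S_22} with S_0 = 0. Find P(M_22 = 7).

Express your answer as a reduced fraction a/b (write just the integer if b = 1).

Answer: 10659/262144

Derivation:
Let M_22 = max(S_0,...,S_22). Use the reflection principle: for j ≥ 1, #{paths with M_22 ≥ j} = #{S_22 ≥ j} + #{S_22 ≥ j+1}.
By reflection, #{M_22 ≥ 7} = #{S_22 ≥ 7} + #{S_22 ≥ 8} = 280600 + 280600 = 561200.
#{M_22 ≥ 8} = #{S_22 ≥ 8} + #{S_22 ≥ 9} = 280600 + 110056 = 390656.
#{M_22 = 7} = 561200 - 390656 = 170544.
P(M_22 = 7) = 170544/4194304 = 10659/262144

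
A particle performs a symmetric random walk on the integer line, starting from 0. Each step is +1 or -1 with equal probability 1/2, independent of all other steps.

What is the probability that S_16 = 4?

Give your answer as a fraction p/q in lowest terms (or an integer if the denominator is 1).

To reach position 4 after 16 steps: need 10 steps of +1 and 6 of -1.
Favorable paths: C(16,10) = 8008
Total paths: 2^16 = 65536
P = 8008/65536 = 1001/8192

Answer: 1001/8192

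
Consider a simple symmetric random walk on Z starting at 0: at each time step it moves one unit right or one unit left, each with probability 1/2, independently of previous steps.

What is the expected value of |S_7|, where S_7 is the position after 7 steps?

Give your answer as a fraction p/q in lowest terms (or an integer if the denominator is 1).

Answer: 35/16

Derivation:
S_7 takes values m ≡ 1 (mod 2) with |m| ≤ 7; P(S_7=m) = C(7,(7+m)/2)/2^7.
Total paths: 2^7 = 128
Distribution: P(S=-7)=1/128, P(S=-5)=7/128, P(S=-3)=21/128, P(S=-1)=35/128, P(S=1)=35/128, P(S=3)=21/128, P(S=5)=7/128, P(S=7)=1/128
E[|S_7|] = Σ_m |m|·P(S_7=m) = 280/128 = 35/16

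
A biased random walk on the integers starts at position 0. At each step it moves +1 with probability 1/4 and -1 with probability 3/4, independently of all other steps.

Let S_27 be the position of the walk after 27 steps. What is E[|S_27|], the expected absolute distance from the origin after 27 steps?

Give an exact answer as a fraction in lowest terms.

S_27 takes values m ≡ 1 (mod 2) with |m| ≤ 27; P(S_27=m) = C(27,(27+m)/2) · (1/4)^((27+m)/2) · (3/4)^((27-m)/2).
Distribution: P(S=-27)=7625597484987/18014398509481984, P(S=-25)=68630377364883/18014398509481984, P(S=-23)=297398301914493/18014398509481984, P(S=-21)=826106394206925/18014398509481984, P(S=-19)=826106394206925/9007199254740992, P(S=-17)=1266696471117285/9007199254740992, P(S=-15)=1548184575810015/9007199254740992, P(S=-13)=1548184575810015/9007199254740992, P(S=-11)=2580307626350025/18014398509481984, P(S=-9)=1815772033357425/18014398509481984, P(S=-7)=1089463220014455/18014398509481984, P(S=-5)=561238628492295/18014398509481984, P(S=-3)=62359847610255/4503599627370496, P(S=-1)=23984556773175/4503599627370496, P(S=1)=7994852257725/4503599627370496, P(S=3)=2309623985565/4503599627370496, P(S=5)=2309623985565/18014398509481984, P(S=7)=498154192965/18014398509481984, P(S=9)=92250776475/18014398509481984, P(S=11)=14565912075/18014398509481984, P(S=13)=971060805/9007199254740992, P(S=15)=107895645/9007199254740992, P(S=17)=9808695/9007199254740992, P(S=19)=710775/9007199254740992, P(S=21)=78975/18014398509481984, P(S=23)=3159/18014398509481984, P(S=25)=81/18014398509481984, P(S=27)=1/18014398509481984
E[|S_27|] = Σ_m |m|·P(S_27=m) = 7604558710240581/562949953421312

Answer: 7604558710240581/562949953421312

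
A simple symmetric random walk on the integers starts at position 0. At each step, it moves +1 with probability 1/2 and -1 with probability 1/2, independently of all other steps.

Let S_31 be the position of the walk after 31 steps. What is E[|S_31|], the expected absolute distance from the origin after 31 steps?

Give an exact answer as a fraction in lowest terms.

S_31 takes values m ≡ 1 (mod 2) with |m| ≤ 31; P(S_31=m) = C(31,(31+m)/2)/2^31.
Total paths: 2^31 = 2147483648
Distribution: P(S=-31)=1/2147483648, P(S=-29)=31/2147483648, P(S=-27)=465/2147483648, P(S=-25)=4495/2147483648, P(S=-23)=31465/2147483648, P(S=-21)=169911/2147483648, P(S=-19)=736281/2147483648, P(S=-17)=2629575/2147483648, P(S=-15)=7888725/2147483648, P(S=-13)=20160075/2147483648, P(S=-11)=44352165/2147483648, P(S=-9)=84672315/2147483648, P(S=-7)=141120525/2147483648, P(S=-5)=206253075/2147483648, P(S=-3)=265182525/2147483648, P(S=-1)=300540195/2147483648, P(S=1)=300540195/2147483648, P(S=3)=265182525/2147483648, P(S=5)=206253075/2147483648, P(S=7)=141120525/2147483648, P(S=9)=84672315/2147483648, P(S=11)=44352165/2147483648, P(S=13)=20160075/2147483648, P(S=15)=7888725/2147483648, P(S=17)=2629575/2147483648, P(S=19)=736281/2147483648, P(S=21)=169911/2147483648, P(S=23)=31465/2147483648, P(S=25)=4495/2147483648, P(S=27)=465/2147483648, P(S=29)=31/2147483648, P(S=31)=1/2147483648
E[|S_31|] = Σ_m |m|·P(S_31=m) = 9617286240/2147483648 = 300540195/67108864

Answer: 300540195/67108864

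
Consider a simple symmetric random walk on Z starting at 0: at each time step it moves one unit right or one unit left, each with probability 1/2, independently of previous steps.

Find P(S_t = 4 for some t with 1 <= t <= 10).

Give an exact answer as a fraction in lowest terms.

Answer: 29/128

Derivation:
Count via complement. Let g(t,s) = #length-t paths at position s with S_1..S_t all ≠ 4.
g(t,s) = g(t-1,s-1) + g(t-1,s+1) for s ≠ 4; g(t,4) = 0.
t=0: g(0,0)=1
t=1: g(1,-1)=1 g(1,1)=1
t=2: g(2,-2)=1 g(2,0)=2 g(2,2)=1
t=3: g(3,-3)=1 g(3,-1)=3 g(3,1)=3 g(3,3)=1
t=4: g(4,-4)=1 g(4,-2)=4 g(4,0)=6 g(4,2)=4
t=5: g(5,-5)=1 g(5,-3)=5 g(5,-1)=10 g(5,1)=10 g(5,3)=4
t=6: g(6,-6)=1 g(6,-4)=6 g(6,-2)=15 g(6,0)=20 g(6,2)=14
t=7: g(7,-7)=1 g(7,-5)=7 g(7,-3)=21 g(7,-1)=35 g(7,1)=34 g(7,3)=14
t=8: g(8,-8)=1 g(8,-6)=8 g(8,-4)=28 g(8,-2)=56 g(8,0)=69 g(8,2)=48
t=9: g(9,-9)=1 g(9,-7)=9 g(9,-5)=36 g(9,-3)=84 g(9,-1)=125 g(9,1)=117 g(9,3)=48
t=10: g(10,-10)=1 g(10,-8)=10 g(10,-6)=45 g(10,-4)=120 g(10,-2)=209 g(10,0)=242 g(10,2)=165
Paths never hitting 4: Σ_s g(10,s) = 792
Paths hitting 4: 2^10 - 792 = 232
P = 232/1024 = 29/128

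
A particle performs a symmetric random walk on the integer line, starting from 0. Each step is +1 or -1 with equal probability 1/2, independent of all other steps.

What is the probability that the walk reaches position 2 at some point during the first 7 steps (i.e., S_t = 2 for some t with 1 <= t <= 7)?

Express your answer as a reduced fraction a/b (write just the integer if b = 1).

Count via complement. Let g(t,s) = #length-t paths at position s with S_1..S_t all ≠ 2.
g(t,s) = g(t-1,s-1) + g(t-1,s+1) for s ≠ 2; g(t,2) = 0.
t=0: g(0,0)=1
t=1: g(1,-1)=1 g(1,1)=1
t=2: g(2,-2)=1 g(2,0)=2
t=3: g(3,-3)=1 g(3,-1)=3 g(3,1)=2
t=4: g(4,-4)=1 g(4,-2)=4 g(4,0)=5
t=5: g(5,-5)=1 g(5,-3)=5 g(5,-1)=9 g(5,1)=5
t=6: g(6,-6)=1 g(6,-4)=6 g(6,-2)=14 g(6,0)=14
t=7: g(7,-7)=1 g(7,-5)=7 g(7,-3)=20 g(7,-1)=28 g(7,1)=14
Paths never hitting 2: Σ_s g(7,s) = 70
Paths hitting 2: 2^7 - 70 = 58
P = 58/128 = 29/64

Answer: 29/64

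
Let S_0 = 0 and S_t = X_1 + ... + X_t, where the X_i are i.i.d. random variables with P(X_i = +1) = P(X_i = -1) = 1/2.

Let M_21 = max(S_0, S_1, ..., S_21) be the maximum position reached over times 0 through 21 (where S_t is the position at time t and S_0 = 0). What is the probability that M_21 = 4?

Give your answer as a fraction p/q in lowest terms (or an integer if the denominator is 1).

Let M_21 = max(S_0,...,S_21). Use the reflection principle: for j ≥ 1, #{paths with M_21 ≥ j} = #{S_21 ≥ j} + #{S_21 ≥ j+1}.
By reflection, #{M_21 ≥ 4} = #{S_21 ≥ 4} + #{S_21 ≥ 5} = 401930 + 401930 = 803860.
#{M_21 ≥ 5} = #{S_21 ≥ 5} + #{S_21 ≥ 6} = 401930 + 198440 = 600370.
#{M_21 = 4} = 803860 - 600370 = 203490.
P(M_21 = 4) = 203490/2097152 = 101745/1048576

Answer: 101745/1048576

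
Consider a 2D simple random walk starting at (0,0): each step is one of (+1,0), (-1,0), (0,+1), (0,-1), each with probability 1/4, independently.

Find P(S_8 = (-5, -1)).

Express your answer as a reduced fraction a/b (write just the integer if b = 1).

Answer: 7/2048

Derivation:
Let h be the number of horizontal steps (so 8-h are vertical). To end at (-5,-1) need (h-5)/2 right-steps and ((8-h)-1)/2 up-steps.
Sum over h with 5 ≤ h ≤ 7, h ≡ 1 (mod 2), 8-h ≡ 1 (mod 2):
h=5: C(8,5)·C(5,0)·C(3,1) = 56·1·3 = 168
h=7: C(8,7)·C(7,1)·C(1,0) = 8·7·1 = 56
Total favorable: 224
Total paths: 4^8 = 65536
P = 224/65536 = 7/2048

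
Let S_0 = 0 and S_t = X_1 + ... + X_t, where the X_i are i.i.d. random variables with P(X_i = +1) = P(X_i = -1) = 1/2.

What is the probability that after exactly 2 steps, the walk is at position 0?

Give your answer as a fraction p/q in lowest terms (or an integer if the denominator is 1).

To return to 0 after 2 steps: need exactly 1 step of +1 and 1 of -1.
Favorable paths: C(2,1) = 2
Total paths: 2^2 = 4
P = 2/4 = 1/2

Answer: 1/2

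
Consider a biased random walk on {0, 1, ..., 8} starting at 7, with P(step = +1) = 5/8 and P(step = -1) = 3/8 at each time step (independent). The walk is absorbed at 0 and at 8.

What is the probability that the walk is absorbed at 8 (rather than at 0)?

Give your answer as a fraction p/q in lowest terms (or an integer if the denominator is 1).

Answer: 189845/192032

Derivation:
Biased walk: p = 5/8, q = 3/8, r = q/p = 3/5
Gambler's ruin: P(hit 8 before 0 | start at 7) = (1 - r^a)/(1 - r^N)
r^7 = 2187/78125; r^8 = 6561/390625
P = (1 - 2187/78125) / (1 - 6561/390625) = 75938/78125 / 384064/390625 = 189845/192032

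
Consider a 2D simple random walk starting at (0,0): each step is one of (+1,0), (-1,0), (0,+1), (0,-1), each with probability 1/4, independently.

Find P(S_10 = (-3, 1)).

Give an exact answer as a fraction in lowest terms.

Let h be the number of horizontal steps (so 10-h are vertical). To end at (-3,1) need (h-3)/2 right-steps and ((10-h)+1)/2 up-steps.
Sum over h with 3 ≤ h ≤ 9, h ≡ 1 (mod 2), 10-h ≡ 1 (mod 2):
h=3: C(10,3)·C(3,0)·C(7,4) = 120·1·35 = 4200
h=5: C(10,5)·C(5,1)·C(5,3) = 252·5·10 = 12600
h=7: C(10,7)·C(7,2)·C(3,2) = 120·21·3 = 7560
h=9: C(10,9)·C(9,3)·C(1,1) = 10·84·1 = 840
Total favorable: 25200
Total paths: 4^10 = 1048576
P = 25200/1048576 = 1575/65536

Answer: 1575/65536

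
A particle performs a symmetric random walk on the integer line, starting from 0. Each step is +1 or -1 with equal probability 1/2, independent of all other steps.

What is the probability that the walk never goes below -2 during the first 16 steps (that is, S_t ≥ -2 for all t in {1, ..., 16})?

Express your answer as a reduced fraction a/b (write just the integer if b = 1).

Answer: 17875/32768

Derivation:
Let f(t,s) = #length-t paths at position s with S_1..S_t all ≥ -2.
f(t,s) = f(t-1,s-1) + f(t-1,s+1) for s ≥ -2; f(t,s) = 0 for s < -2.
t=0: f(0,0)=1
t=1: f(1,-1)=1 f(1,1)=1
t=2: f(2,-2)=1 f(2,0)=2 f(2,2)=1
t=3: f(3,-1)=3 f(3,1)=3 f(3,3)=1
t=4: f(4,-2)=3 f(4,0)=6 f(4,2)=4 f(4,4)=1
t=5: f(5,-1)=9 f(5,1)=10 f(5,3)=5 f(5,5)=1
t=6: f(6,-2)=9 f(6,0)=19 f(6,2)=15 f(6,4)=6 f(6,6)=1
t=7: f(7,-1)=28 f(7,1)=34 f(7,3)=21 f(7,5)=7 f(7,7)=1
t=8: f(8,-2)=28 f(8,0)=62 f(8,2)=55 f(8,4)=28 f(8,6)=8 f(8,8)=1
t=9: f(9,-1)=90 f(9,1)=117 f(9,3)=83 f(9,5)=36 f(9,7)=9 f(9,9)=1
t=10: f(10,-2)=90 f(10,0)=207 f(10,2)=200 f(10,4)=119 f(10,6)=45 f(10,8)=10 f(10,10)=1
t=11: f(11,-1)=297 f(11,1)=407 f(11,3)=319 f(11,5)=164 f(11,7)=55 f(11,9)=11 f(11,11)=1
t=12: f(12,-2)=297 f(12,0)=704 f(12,2)=726 f(12,4)=483 f(12,6)=219 f(12,8)=66 f(12,10)=12 f(12,12)=1
t=13: f(13,-1)=1001 f(13,1)=1430 f(13,3)=1209 f(13,5)=702 f(13,7)=285 f(13,9)=78 f(13,11)=13 f(13,13)=1
t=14: f(14,-2)=1001 f(14,0)=2431 f(14,2)=2639 f(14,4)=1911 f(14,6)=987 f(14,8)=363 f(14,10)=91 f(14,12)=14 f(14,14)=1
t=15: f(15,-1)=3432 f(15,1)=5070 f(15,3)=4550 f(15,5)=2898 f(15,7)=1350 f(15,9)=454 f(15,11)=105 f(15,13)=15 f(15,15)=1
t=16: f(16,-2)=3432 f(16,0)=8502 f(16,2)=9620 f(16,4)=7448 f(16,6)=4248 f(16,8)=1804 f(16,10)=559 f(16,12)=120 f(16,14)=16 f(16,16)=1
Σ_s f(16,s) = 35750
P = 35750/65536 = 17875/32768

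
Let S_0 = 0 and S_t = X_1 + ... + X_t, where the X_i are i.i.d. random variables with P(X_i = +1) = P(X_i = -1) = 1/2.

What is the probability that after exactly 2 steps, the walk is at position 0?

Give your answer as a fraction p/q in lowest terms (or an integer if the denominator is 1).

To return to 0 after 2 steps: need exactly 1 step of +1 and 1 of -1.
Favorable paths: C(2,1) = 2
Total paths: 2^2 = 4
P = 2/4 = 1/2

Answer: 1/2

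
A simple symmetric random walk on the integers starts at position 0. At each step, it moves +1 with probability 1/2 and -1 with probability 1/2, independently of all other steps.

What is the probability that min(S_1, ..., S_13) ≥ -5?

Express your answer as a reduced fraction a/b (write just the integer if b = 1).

Answer: 1859/2048

Derivation:
Let f(t,s) = #length-t paths at position s with S_1..S_t all ≥ -5.
f(t,s) = f(t-1,s-1) + f(t-1,s+1) for s ≥ -5; f(t,s) = 0 for s < -5.
t=0: f(0,0)=1
t=1: f(1,-1)=1 f(1,1)=1
t=2: f(2,-2)=1 f(2,0)=2 f(2,2)=1
t=3: f(3,-3)=1 f(3,-1)=3 f(3,1)=3 f(3,3)=1
t=4: f(4,-4)=1 f(4,-2)=4 f(4,0)=6 f(4,2)=4 f(4,4)=1
t=5: f(5,-5)=1 f(5,-3)=5 f(5,-1)=10 f(5,1)=10 f(5,3)=5 f(5,5)=1
t=6: f(6,-4)=6 f(6,-2)=15 f(6,0)=20 f(6,2)=15 f(6,4)=6 f(6,6)=1
t=7: f(7,-5)=6 f(7,-3)=21 f(7,-1)=35 f(7,1)=35 f(7,3)=21 f(7,5)=7 f(7,7)=1
t=8: f(8,-4)=27 f(8,-2)=56 f(8,0)=70 f(8,2)=56 f(8,4)=28 f(8,6)=8 f(8,8)=1
t=9: f(9,-5)=27 f(9,-3)=83 f(9,-1)=126 f(9,1)=126 f(9,3)=84 f(9,5)=36 f(9,7)=9 f(9,9)=1
t=10: f(10,-4)=110 f(10,-2)=209 f(10,0)=252 f(10,2)=210 f(10,4)=120 f(10,6)=45 f(10,8)=10 f(10,10)=1
t=11: f(11,-5)=110 f(11,-3)=319 f(11,-1)=461 f(11,1)=462 f(11,3)=330 f(11,5)=165 f(11,7)=55 f(11,9)=11 f(11,11)=1
t=12: f(12,-4)=429 f(12,-2)=780 f(12,0)=923 f(12,2)=792 f(12,4)=495 f(12,6)=220 f(12,8)=66 f(12,10)=12 f(12,12)=1
t=13: f(13,-5)=429 f(13,-3)=1209 f(13,-1)=1703 f(13,1)=1715 f(13,3)=1287 f(13,5)=715 f(13,7)=286 f(13,9)=78 f(13,11)=13 f(13,13)=1
Σ_s f(13,s) = 7436
P = 7436/8192 = 1859/2048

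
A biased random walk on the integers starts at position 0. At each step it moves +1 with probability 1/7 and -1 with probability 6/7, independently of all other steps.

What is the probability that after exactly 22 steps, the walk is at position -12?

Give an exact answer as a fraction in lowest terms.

Answer: 63678092831096832/558545864083284007

Derivation:
To reach position -12 after 22 steps: need 5 steps of +1 and 17 steps of -1.
Number of such sequences: C(22,5) = 26334
Each has probability (1/7)^5 · (6/7)^17 = 16926659444736/3909821048582988049
P = 26334 · 16926659444736/3909821048582988049 = 63678092831096832/558545864083284007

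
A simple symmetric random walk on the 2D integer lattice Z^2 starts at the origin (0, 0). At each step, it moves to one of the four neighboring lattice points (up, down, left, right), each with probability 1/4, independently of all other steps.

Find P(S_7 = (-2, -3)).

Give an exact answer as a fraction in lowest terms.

Let h be the number of horizontal steps (so 7-h are vertical). To end at (-2,-3) need (h-2)/2 right-steps and ((7-h)-3)/2 up-steps.
Sum over h with 2 ≤ h ≤ 4, h ≡ 0 (mod 2), 7-h ≡ 1 (mod 2):
h=2: C(7,2)·C(2,0)·C(5,1) = 21·1·5 = 105
h=4: C(7,4)·C(4,1)·C(3,0) = 35·4·1 = 140
Total favorable: 245
Total paths: 4^7 = 16384
P = 245/16384 = 245/16384

Answer: 245/16384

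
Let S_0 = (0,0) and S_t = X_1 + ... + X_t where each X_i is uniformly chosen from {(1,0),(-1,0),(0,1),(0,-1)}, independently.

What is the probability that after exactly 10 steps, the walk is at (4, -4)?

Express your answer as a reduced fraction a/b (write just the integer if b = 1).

Answer: 315/131072

Derivation:
Let h be the number of horizontal steps (so 10-h are vertical). To end at (4,-4) need (h+4)/2 right-steps and ((10-h)-4)/2 up-steps.
Sum over h with 4 ≤ h ≤ 6, h ≡ 0 (mod 2), 10-h ≡ 0 (mod 2):
h=4: C(10,4)·C(4,4)·C(6,1) = 210·1·6 = 1260
h=6: C(10,6)·C(6,5)·C(4,0) = 210·6·1 = 1260
Total favorable: 2520
Total paths: 4^10 = 1048576
P = 2520/1048576 = 315/131072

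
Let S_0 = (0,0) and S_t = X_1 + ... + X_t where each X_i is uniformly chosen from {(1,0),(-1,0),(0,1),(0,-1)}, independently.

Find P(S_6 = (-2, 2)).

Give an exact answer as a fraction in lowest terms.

Let h be the number of horizontal steps (so 6-h are vertical). To end at (-2,2) need (h-2)/2 right-steps and ((6-h)+2)/2 up-steps.
Sum over h with 2 ≤ h ≤ 4, h ≡ 0 (mod 2), 6-h ≡ 0 (mod 2):
h=2: C(6,2)·C(2,0)·C(4,3) = 15·1·4 = 60
h=4: C(6,4)·C(4,1)·C(2,2) = 15·4·1 = 60
Total favorable: 120
Total paths: 4^6 = 4096
P = 120/4096 = 15/512

Answer: 15/512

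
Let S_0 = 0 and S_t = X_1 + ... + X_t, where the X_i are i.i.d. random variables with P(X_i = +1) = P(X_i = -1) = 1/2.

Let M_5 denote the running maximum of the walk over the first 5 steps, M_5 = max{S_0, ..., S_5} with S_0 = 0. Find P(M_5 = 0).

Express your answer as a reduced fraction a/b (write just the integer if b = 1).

Let M_5 = max(S_0,...,S_5). Use the reflection principle: for j ≥ 1, #{paths with M_5 ≥ j} = #{S_5 ≥ j} + #{S_5 ≥ j+1}.
P(M_5 ≥ 0) = 1 since S_0 = 0, so #{M_5 ≥ 0} = 32.
#{M_5 ≥ 1} = #{S_5 ≥ 1} + #{S_5 ≥ 2} = 16 + 6 = 22.
#{M_5 = 0} = 32 - 22 = 10.
P(M_5 = 0) = 10/32 = 5/16

Answer: 5/16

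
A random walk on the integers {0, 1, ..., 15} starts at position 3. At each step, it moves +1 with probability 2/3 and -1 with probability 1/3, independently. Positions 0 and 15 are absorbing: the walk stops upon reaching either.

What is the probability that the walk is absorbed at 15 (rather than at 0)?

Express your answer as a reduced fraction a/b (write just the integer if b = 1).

Answer: 4096/4681

Derivation:
Biased walk: p = 2/3, q = 1/3, r = q/p = 1/2
Gambler's ruin: P(hit 15 before 0 | start at 3) = (1 - r^a)/(1 - r^N)
r^3 = 1/8; r^15 = 1/32768
P = (1 - 1/8) / (1 - 1/32768) = 7/8 / 32767/32768 = 4096/4681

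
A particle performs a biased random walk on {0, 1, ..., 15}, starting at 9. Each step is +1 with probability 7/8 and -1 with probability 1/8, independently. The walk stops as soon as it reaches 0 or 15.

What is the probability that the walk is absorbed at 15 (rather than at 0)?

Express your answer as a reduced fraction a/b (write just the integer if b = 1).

Answer: 13881758457/13881758801

Derivation:
Biased walk: p = 7/8, q = 1/8, r = q/p = 1/7
Gambler's ruin: P(hit 15 before 0 | start at 9) = (1 - r^a)/(1 - r^N)
r^9 = 1/40353607; r^15 = 1/4747561509943
P = (1 - 1/40353607) / (1 - 1/4747561509943) = 40353606/40353607 / 4747561509942/4747561509943 = 13881758457/13881758801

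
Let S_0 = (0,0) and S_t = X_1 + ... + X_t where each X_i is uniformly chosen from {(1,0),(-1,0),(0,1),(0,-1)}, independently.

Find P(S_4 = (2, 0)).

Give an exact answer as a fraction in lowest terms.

Let h be the number of horizontal steps (so 4-h are vertical). To end at (2,0) need (h+2)/2 right-steps and ((4-h)+0)/2 up-steps.
Sum over h with 2 ≤ h ≤ 4, h ≡ 0 (mod 2), 4-h ≡ 0 (mod 2):
h=2: C(4,2)·C(2,2)·C(2,1) = 6·1·2 = 12
h=4: C(4,4)·C(4,3)·C(0,0) = 1·4·1 = 4
Total favorable: 16
Total paths: 4^4 = 256
P = 16/256 = 1/16

Answer: 1/16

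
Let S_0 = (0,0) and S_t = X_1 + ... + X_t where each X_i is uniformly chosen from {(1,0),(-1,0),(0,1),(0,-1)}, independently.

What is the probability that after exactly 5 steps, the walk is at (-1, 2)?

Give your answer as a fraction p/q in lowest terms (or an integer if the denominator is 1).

Answer: 25/512

Derivation:
Let h be the number of horizontal steps (so 5-h are vertical). To end at (-1,2) need (h-1)/2 right-steps and ((5-h)+2)/2 up-steps.
Sum over h with 1 ≤ h ≤ 3, h ≡ 1 (mod 2), 5-h ≡ 0 (mod 2):
h=1: C(5,1)·C(1,0)·C(4,3) = 5·1·4 = 20
h=3: C(5,3)·C(3,1)·C(2,2) = 10·3·1 = 30
Total favorable: 50
Total paths: 4^5 = 1024
P = 50/1024 = 25/512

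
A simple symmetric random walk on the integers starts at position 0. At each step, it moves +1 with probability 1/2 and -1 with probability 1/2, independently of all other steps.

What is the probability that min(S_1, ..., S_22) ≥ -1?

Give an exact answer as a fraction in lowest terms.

Let f(t,s) = #length-t paths at position s with S_1..S_t all ≥ -1.
f(t,s) = f(t-1,s-1) + f(t-1,s+1) for s ≥ -1; f(t,s) = 0 for s < -1.
t=0: f(0,0)=1
t=1: f(1,-1)=1 f(1,1)=1
t=2: f(2,0)=2 f(2,2)=1
t=3: f(3,-1)=2 f(3,1)=3 f(3,3)=1
t=4: f(4,0)=5 f(4,2)=4 f(4,4)=1
t=5: f(5,-1)=5 f(5,1)=9 f(5,3)=5 f(5,5)=1
t=6: f(6,0)=14 f(6,2)=14 f(6,4)=6 f(6,6)=1
t=7: f(7,-1)=14 f(7,1)=28 f(7,3)=20 f(7,5)=7 f(7,7)=1
t=8: f(8,0)=42 f(8,2)=48 f(8,4)=27 f(8,6)=8 f(8,8)=1
t=9: f(9,-1)=42 f(9,1)=90 f(9,3)=75 f(9,5)=35 f(9,7)=9 f(9,9)=1
t=10: f(10,0)=132 f(10,2)=165 f(10,4)=110 f(10,6)=44 f(10,8)=10 f(10,10)=1
t=11: f(11,-1)=132 f(11,1)=297 f(11,3)=275 f(11,5)=154 f(11,7)=54 f(11,9)=11 f(11,11)=1
t=12: f(12,0)=429 f(12,2)=572 f(12,4)=429 f(12,6)=208 f(12,8)=65 f(12,10)=12 f(12,12)=1
t=13: f(13,-1)=429 f(13,1)=1001 f(13,3)=1001 f(13,5)=637 f(13,7)=273 f(13,9)=77 f(13,11)=13 f(13,13)=1
t=14: f(14,0)=1430 f(14,2)=2002 f(14,4)=1638 f(14,6)=910 f(14,8)=350 f(14,10)=90 f(14,12)=14 f(14,14)=1
t=15: f(15,-1)=1430 f(15,1)=3432 f(15,3)=3640 f(15,5)=2548 f(15,7)=1260 f(15,9)=440 f(15,11)=104 f(15,13)=15 f(15,15)=1
t=16: f(16,0)=4862 f(16,2)=7072 f(16,4)=6188 f(16,6)=3808 f(16,8)=1700 f(16,10)=544 f(16,12)=119 f(16,14)=16 f(16,16)=1
t=17: f(17,-1)=4862 f(17,1)=11934 f(17,3)=13260 f(17,5)=9996 f(17,7)=5508 f(17,9)=2244 f(17,11)=663 f(17,13)=135 f(17,15)=17 f(17,17)=1
t=18: f(18,0)=16796 f(18,2)=25194 f(18,4)=23256 f(18,6)=15504 f(18,8)=7752 f(18,10)=2907 f(18,12)=798 f(18,14)=152 f(18,16)=18 f(18,18)=1
t=19: f(19,-1)=16796 f(19,1)=41990 f(19,3)=48450 f(19,5)=38760 f(19,7)=23256 f(19,9)=10659 f(19,11)=3705 f(19,13)=950 f(19,15)=170 f(19,17)=19 f(19,19)=1
t=20: f(20,0)=58786 f(20,2)=90440 f(20,4)=87210 f(20,6)=62016 f(20,8)=33915 f(20,10)=14364 f(20,12)=4655 f(20,14)=1120 f(20,16)=189 f(20,18)=20 f(20,20)=1
t=21: f(21,-1)=58786 f(21,1)=149226 f(21,3)=177650 f(21,5)=149226 f(21,7)=95931 f(21,9)=48279 f(21,11)=19019 f(21,13)=5775 f(21,15)=1309 f(21,17)=209 f(21,19)=21 f(21,21)=1
t=22: f(22,0)=208012 f(22,2)=326876 f(22,4)=326876 f(22,6)=245157 f(22,8)=144210 f(22,10)=67298 f(22,12)=24794 f(22,14)=7084 f(22,16)=1518 f(22,18)=230 f(22,20)=22 f(22,22)=1
Σ_s f(22,s) = 1352078
P = 1352078/4194304 = 676039/2097152

Answer: 676039/2097152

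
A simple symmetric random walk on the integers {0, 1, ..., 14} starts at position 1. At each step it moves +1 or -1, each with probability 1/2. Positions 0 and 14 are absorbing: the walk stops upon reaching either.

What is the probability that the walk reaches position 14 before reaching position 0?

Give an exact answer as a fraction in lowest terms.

Symmetric walk (p = 1/2): the harmonic-function argument gives P(hit 14 before 0 | start at 1) = a/N.
P = 1/14 = 1/14

Answer: 1/14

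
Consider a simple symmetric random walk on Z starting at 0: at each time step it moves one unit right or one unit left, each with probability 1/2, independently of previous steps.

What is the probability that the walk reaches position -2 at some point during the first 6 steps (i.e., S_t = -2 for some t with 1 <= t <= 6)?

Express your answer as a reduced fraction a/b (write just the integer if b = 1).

Answer: 29/64

Derivation:
Count via complement. Let g(t,s) = #length-t paths at position s with S_1..S_t all ≠ -2.
g(t,s) = g(t-1,s-1) + g(t-1,s+1) for s ≠ -2; g(t,-2) = 0.
t=0: g(0,0)=1
t=1: g(1,-1)=1 g(1,1)=1
t=2: g(2,0)=2 g(2,2)=1
t=3: g(3,-1)=2 g(3,1)=3 g(3,3)=1
t=4: g(4,0)=5 g(4,2)=4 g(4,4)=1
t=5: g(5,-1)=5 g(5,1)=9 g(5,3)=5 g(5,5)=1
t=6: g(6,0)=14 g(6,2)=14 g(6,4)=6 g(6,6)=1
Paths never hitting -2: Σ_s g(6,s) = 35
Paths hitting -2: 2^6 - 35 = 29
P = 29/64 = 29/64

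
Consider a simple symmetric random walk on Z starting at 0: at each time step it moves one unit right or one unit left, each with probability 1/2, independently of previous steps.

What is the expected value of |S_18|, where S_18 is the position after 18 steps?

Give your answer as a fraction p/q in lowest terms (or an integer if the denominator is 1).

S_18 takes values m ≡ 0 (mod 2) with |m| ≤ 18; P(S_18=m) = C(18,(18+m)/2)/2^18.
Total paths: 2^18 = 262144
Distribution: P(S=-18)=1/262144, P(S=-16)=18/262144, P(S=-14)=153/262144, P(S=-12)=816/262144, P(S=-10)=3060/262144, P(S=-8)=8568/262144, P(S=-6)=18564/262144, P(S=-4)=31824/262144, P(S=-2)=43758/262144, P(S=0)=48620/262144, P(S=2)=43758/262144, P(S=4)=31824/262144, P(S=6)=18564/262144, P(S=8)=8568/262144, P(S=10)=3060/262144, P(S=12)=816/262144, P(S=14)=153/262144, P(S=16)=18/262144, P(S=18)=1/262144
E[|S_18|] = Σ_m |m|·P(S_18=m) = 875160/262144 = 109395/32768

Answer: 109395/32768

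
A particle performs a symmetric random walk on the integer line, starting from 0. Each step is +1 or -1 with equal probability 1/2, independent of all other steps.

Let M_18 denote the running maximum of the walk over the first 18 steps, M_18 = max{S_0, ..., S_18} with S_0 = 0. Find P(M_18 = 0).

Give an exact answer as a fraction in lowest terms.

Answer: 12155/65536

Derivation:
Let M_18 = max(S_0,...,S_18). Use the reflection principle: for j ≥ 1, #{paths with M_18 ≥ j} = #{S_18 ≥ j} + #{S_18 ≥ j+1}.
P(M_18 ≥ 0) = 1 since S_0 = 0, so #{M_18 ≥ 0} = 262144.
#{M_18 ≥ 1} = #{S_18 ≥ 1} + #{S_18 ≥ 2} = 106762 + 106762 = 213524.
#{M_18 = 0} = 262144 - 213524 = 48620.
P(M_18 = 0) = 48620/262144 = 12155/65536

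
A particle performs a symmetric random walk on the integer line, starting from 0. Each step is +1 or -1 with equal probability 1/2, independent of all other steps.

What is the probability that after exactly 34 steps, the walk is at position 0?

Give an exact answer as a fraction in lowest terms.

To return to 0 after 34 steps: need exactly 17 steps of +1 and 17 of -1.
Favorable paths: C(34,17) = 2333606220
Total paths: 2^34 = 17179869184
P = 2333606220/17179869184 = 583401555/4294967296

Answer: 583401555/4294967296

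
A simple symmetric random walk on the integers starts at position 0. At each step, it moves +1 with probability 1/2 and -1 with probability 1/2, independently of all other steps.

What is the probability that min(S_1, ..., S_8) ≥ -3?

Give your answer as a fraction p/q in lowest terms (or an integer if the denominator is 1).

Answer: 105/128

Derivation:
Let f(t,s) = #length-t paths at position s with S_1..S_t all ≥ -3.
f(t,s) = f(t-1,s-1) + f(t-1,s+1) for s ≥ -3; f(t,s) = 0 for s < -3.
t=0: f(0,0)=1
t=1: f(1,-1)=1 f(1,1)=1
t=2: f(2,-2)=1 f(2,0)=2 f(2,2)=1
t=3: f(3,-3)=1 f(3,-1)=3 f(3,1)=3 f(3,3)=1
t=4: f(4,-2)=4 f(4,0)=6 f(4,2)=4 f(4,4)=1
t=5: f(5,-3)=4 f(5,-1)=10 f(5,1)=10 f(5,3)=5 f(5,5)=1
t=6: f(6,-2)=14 f(6,0)=20 f(6,2)=15 f(6,4)=6 f(6,6)=1
t=7: f(7,-3)=14 f(7,-1)=34 f(7,1)=35 f(7,3)=21 f(7,5)=7 f(7,7)=1
t=8: f(8,-2)=48 f(8,0)=69 f(8,2)=56 f(8,4)=28 f(8,6)=8 f(8,8)=1
Σ_s f(8,s) = 210
P = 210/256 = 105/128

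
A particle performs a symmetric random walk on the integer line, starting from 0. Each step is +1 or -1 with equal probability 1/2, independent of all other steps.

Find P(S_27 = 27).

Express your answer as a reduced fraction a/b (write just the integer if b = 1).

To reach position 27 after 27 steps: need 27 steps of +1 and 0 of -1.
Favorable paths: C(27,27) = 1
Total paths: 2^27 = 134217728
P = 1/134217728 = 1/134217728

Answer: 1/134217728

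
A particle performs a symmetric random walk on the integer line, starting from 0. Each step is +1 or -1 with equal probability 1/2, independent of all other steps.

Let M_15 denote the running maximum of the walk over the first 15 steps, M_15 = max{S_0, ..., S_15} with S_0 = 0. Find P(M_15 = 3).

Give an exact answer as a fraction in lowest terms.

Let M_15 = max(S_0,...,S_15). Use the reflection principle: for j ≥ 1, #{paths with M_15 ≥ j} = #{S_15 ≥ j} + #{S_15 ≥ j+1}.
By reflection, #{M_15 ≥ 3} = #{S_15 ≥ 3} + #{S_15 ≥ 4} = 9949 + 4944 = 14893.
#{M_15 ≥ 4} = #{S_15 ≥ 4} + #{S_15 ≥ 5} = 4944 + 4944 = 9888.
#{M_15 = 3} = 14893 - 9888 = 5005.
P(M_15 = 3) = 5005/32768 = 5005/32768

Answer: 5005/32768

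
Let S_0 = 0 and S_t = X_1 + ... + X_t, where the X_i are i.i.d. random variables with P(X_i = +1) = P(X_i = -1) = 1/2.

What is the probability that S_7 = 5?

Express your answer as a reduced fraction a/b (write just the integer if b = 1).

Answer: 7/128

Derivation:
To reach position 5 after 7 steps: need 6 steps of +1 and 1 of -1.
Favorable paths: C(7,6) = 7
Total paths: 2^7 = 128
P = 7/128 = 7/128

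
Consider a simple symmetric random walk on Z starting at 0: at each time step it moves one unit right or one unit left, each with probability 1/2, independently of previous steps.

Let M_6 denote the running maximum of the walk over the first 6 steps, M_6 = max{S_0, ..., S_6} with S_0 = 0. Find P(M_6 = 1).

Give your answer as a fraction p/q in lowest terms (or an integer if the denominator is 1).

Let M_6 = max(S_0,...,S_6). Use the reflection principle: for j ≥ 1, #{paths with M_6 ≥ j} = #{S_6 ≥ j} + #{S_6 ≥ j+1}.
By reflection, #{M_6 ≥ 1} = #{S_6 ≥ 1} + #{S_6 ≥ 2} = 22 + 22 = 44.
#{M_6 ≥ 2} = #{S_6 ≥ 2} + #{S_6 ≥ 3} = 22 + 7 = 29.
#{M_6 = 1} = 44 - 29 = 15.
P(M_6 = 1) = 15/64 = 15/64

Answer: 15/64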